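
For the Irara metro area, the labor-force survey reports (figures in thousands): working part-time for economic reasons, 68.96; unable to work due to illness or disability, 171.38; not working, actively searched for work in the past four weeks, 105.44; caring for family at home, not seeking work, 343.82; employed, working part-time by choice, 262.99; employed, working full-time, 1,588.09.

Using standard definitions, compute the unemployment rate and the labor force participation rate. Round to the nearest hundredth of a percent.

Unemployment rate ≈ 5.21%; labor force participation rate ≈ 79.72%.

Employed = 68.96 + 262.99 + 1,588.09 = 1,920.04 thousand (anyone who worked, including part-time for economic reasons, counts as employed).
Unemployed = 105.44 thousand.
Labor force = 1,920.04 + 105.44 = 2,025.48 thousand.
Not in labor force = 171.38 + 343.82 = 515.20 thousand (those not working and not actively searching are outside the labor force).
Civilian working-age population = 2,025.48 + 515.20 = 2,540.68 thousand.
Unemployment rate = 105.44 / 2,025.48 = 5.21%.
Labor force participation rate = 2,025.48 / 2,540.68 = 79.72%.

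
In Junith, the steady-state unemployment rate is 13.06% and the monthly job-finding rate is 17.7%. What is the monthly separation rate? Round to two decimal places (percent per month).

Separation rate ≈ 2.66% per month.

From u* = s/(s+f): s = u·f/(1−u).
s = 0.1306 × 17.7 / (1 − 0.1306) = 2.3116 / 0.8694 ≈ 2.66% per month.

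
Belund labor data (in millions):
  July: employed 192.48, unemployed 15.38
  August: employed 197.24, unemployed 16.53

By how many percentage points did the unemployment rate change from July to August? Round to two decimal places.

July: labor force = 192.48 + 15.38 = 207.86; u = 15.38/207.86 = 7.40%.
August: labor force = 197.24 + 16.53 = 213.77; u = 16.53/213.77 = 7.73%.
Change = 7.73% − 7.40% = +0.33 pp.

The unemployment rate changed by +0.33 percentage points.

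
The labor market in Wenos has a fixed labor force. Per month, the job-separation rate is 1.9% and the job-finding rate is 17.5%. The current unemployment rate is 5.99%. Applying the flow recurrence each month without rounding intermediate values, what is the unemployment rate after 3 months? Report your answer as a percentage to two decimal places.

Unemployment rate after three months ≈ 7.80%.

With a fixed labor force, u_{t+1} = u_t + s·(1−u_t) − f·u_t = u_t·(1−s−f) + s.
Here 1−s−f = 0.806 and s = 0.019.
u_1 = 0.059900 × 0.806 + 0.019 = 0.067279.
u_2 = 0.067279 × 0.806 + 0.019 = 0.073227.
u_3 = 0.073227 × 0.806 + 0.019 = 0.078021.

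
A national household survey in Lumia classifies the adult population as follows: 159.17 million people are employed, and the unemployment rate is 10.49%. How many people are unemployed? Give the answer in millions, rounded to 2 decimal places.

About 18.65 million are unemployed.

Let U be the number unemployed. The labor force is E + U, and U/(E+U) = 0.1049.
So U = 0.1049 × 159.17 / (1 − 0.1049) = 16.6969 / 0.8951 ≈ 18.65 million.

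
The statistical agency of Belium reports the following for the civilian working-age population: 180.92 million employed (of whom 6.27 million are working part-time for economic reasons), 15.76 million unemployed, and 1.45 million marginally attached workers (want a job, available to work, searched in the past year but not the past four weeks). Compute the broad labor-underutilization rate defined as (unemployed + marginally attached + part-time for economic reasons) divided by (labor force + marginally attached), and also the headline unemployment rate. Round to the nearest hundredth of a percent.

Broad underutilization rate ≈ 11.85%; headline unemployment rate ≈ 8.01%.

Labor force = 180.92 + 15.76 = 196.68 million.
Numerator = 15.76 + 1.45 + 6.27 = 23.48 million.
Denominator = 196.68 + 1.45 = 198.13 million.
Broad rate = 23.48 / 198.13 = 11.85%.
Headline unemployment rate = 15.76 / 196.68 = 8.01%.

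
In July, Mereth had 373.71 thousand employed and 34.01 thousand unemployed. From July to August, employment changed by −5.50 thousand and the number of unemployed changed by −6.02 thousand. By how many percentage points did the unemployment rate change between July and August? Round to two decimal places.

July: labor force = 373.71 + 34.01 = 407.72; u = 34.01/407.72 = 8.34%.
August: labor force = 368.21 + 27.99 = 396.20; u = 27.99/396.20 = 7.06%.
Change = 7.06% − 8.34% = −1.28 pp.

The unemployment rate changed by −1.28 percentage points.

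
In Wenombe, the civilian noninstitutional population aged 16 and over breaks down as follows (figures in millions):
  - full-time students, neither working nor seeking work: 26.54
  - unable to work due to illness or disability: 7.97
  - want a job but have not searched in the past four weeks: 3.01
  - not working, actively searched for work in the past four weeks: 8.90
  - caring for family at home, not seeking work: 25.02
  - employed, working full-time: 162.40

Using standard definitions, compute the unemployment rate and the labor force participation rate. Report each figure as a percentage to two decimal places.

Unemployment rate ≈ 5.20%; labor force participation rate ≈ 73.26%.

Employed = 162.40 million.
Unemployed = 8.90 million.
Labor force = 162.40 + 8.90 = 171.30 million.
Not in labor force = 26.54 + 7.97 + 3.01 + 25.02 = 62.54 million (those not working and not actively searching are outside the labor force — including those who want a job but have given up searching).
Civilian working-age population = 171.30 + 62.54 = 233.84 million.
Unemployment rate = 8.90 / 171.30 = 5.20%.
Labor force participation rate = 171.30 / 233.84 = 73.26%.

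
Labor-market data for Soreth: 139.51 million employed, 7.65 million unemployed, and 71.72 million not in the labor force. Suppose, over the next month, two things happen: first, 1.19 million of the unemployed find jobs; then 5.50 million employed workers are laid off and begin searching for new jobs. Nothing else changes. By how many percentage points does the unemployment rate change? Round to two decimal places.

The unemployment rate changes by +2.93 percentage points.

Initially, labor force = 139.51 + 7.65 = 147.16 million, so u = 7.65/147.16 = 5.20%.
After the first change, unemployed falls and employed rises by 1.19; labor force unchanged → E = 140.70, U = 6.46, labor force = 147.16 million.
After the second change, employed falls and unemployed rises by 5.50; labor force unchanged → E = 135.20, U = 11.96, labor force = 147.16 million.
New unemployment rate = 11.96 / 147.16 = 8.13%.
Change = 8.13% − 5.20% = +2.93 percentage points.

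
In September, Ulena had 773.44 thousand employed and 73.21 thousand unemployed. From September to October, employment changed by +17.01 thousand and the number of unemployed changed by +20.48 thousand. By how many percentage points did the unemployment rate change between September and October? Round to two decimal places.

September: labor force = 773.44 + 73.21 = 846.65; u = 73.21/846.65 = 8.65%.
October: labor force = 790.45 + 93.69 = 884.14; u = 93.69/884.14 = 10.60%.
Change = 10.60% − 8.65% = +1.95 pp.

The unemployment rate changed by +1.95 percentage points.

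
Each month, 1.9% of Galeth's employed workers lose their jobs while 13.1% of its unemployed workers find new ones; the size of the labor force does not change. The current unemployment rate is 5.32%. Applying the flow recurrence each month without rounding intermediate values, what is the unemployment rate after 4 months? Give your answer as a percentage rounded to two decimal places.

Unemployment rate after four months ≈ 8.83%.

With a fixed labor force, u_{t+1} = u_t + s·(1−u_t) − f·u_t = u_t·(1−s−f) + s.
Here 1−s−f = 0.850 and s = 0.019.
u_1 = 0.053200 × 0.850 + 0.019 = 0.064220.
u_2 = 0.064220 × 0.850 + 0.019 = 0.073587.
u_3 = 0.073587 × 0.850 + 0.019 = 0.081549.
u_4 = 0.081549 × 0.850 + 0.019 = 0.088317.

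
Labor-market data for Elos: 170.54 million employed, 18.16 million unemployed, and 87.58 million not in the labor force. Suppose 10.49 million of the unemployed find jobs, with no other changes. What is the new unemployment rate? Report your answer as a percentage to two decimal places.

Initially, labor force = 170.54 + 18.16 = 188.70 million, so u = 18.16/188.70 = 9.62%.
After the change, unemployed falls and employed rises by 10.49; labor force unchanged → E = 181.03, U = 7.67, labor force = 188.70 million.
New unemployment rate = 7.67 / 188.70 = 4.06%.

New unemployment rate ≈ 4.06%.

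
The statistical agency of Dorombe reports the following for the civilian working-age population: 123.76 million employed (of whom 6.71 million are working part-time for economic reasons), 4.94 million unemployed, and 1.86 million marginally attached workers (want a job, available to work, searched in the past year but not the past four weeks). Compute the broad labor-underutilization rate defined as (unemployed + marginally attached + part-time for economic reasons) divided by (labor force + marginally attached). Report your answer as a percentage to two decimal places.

Labor force = 123.76 + 4.94 = 128.70 million.
Numerator = 4.94 + 1.86 + 6.71 = 13.51 million.
Denominator = 128.70 + 1.86 = 130.56 million.
Broad rate = 13.51 / 130.56 = 10.35%.

Broad underutilization rate ≈ 10.35%.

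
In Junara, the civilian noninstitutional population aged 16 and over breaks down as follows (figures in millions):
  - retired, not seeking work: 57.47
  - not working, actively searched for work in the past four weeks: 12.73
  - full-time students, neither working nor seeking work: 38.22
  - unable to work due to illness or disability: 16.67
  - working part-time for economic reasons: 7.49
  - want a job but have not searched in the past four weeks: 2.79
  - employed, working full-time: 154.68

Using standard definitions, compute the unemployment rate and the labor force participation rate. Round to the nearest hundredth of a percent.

Unemployment rate ≈ 7.28%; labor force participation rate ≈ 60.30%.

Employed = 7.49 + 154.68 = 162.17 million (anyone who worked, including part-time for economic reasons, counts as employed).
Unemployed = 12.73 million.
Labor force = 162.17 + 12.73 = 174.90 million.
Not in labor force = 57.47 + 38.22 + 16.67 + 2.79 = 115.15 million (those not working and not actively searching are outside the labor force — including those who want a job but have given up searching).
Civilian working-age population = 174.90 + 115.15 = 290.05 million.
Unemployment rate = 12.73 / 174.90 = 7.28%.
Labor force participation rate = 174.90 / 290.05 = 60.30%.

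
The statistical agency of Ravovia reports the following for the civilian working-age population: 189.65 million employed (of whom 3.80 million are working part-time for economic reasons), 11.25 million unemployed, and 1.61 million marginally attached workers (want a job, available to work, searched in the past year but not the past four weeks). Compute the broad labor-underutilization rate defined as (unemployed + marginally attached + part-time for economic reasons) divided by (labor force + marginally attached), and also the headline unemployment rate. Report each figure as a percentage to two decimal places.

Labor force = 189.65 + 11.25 = 200.90 million.
Numerator = 11.25 + 1.61 + 3.80 = 16.66 million.
Denominator = 200.90 + 1.61 = 202.51 million.
Broad rate = 16.66 / 202.51 = 8.23%.
Headline unemployment rate = 11.25 / 200.90 = 5.60%.

Broad underutilization rate ≈ 8.23%; headline unemployment rate ≈ 5.60%.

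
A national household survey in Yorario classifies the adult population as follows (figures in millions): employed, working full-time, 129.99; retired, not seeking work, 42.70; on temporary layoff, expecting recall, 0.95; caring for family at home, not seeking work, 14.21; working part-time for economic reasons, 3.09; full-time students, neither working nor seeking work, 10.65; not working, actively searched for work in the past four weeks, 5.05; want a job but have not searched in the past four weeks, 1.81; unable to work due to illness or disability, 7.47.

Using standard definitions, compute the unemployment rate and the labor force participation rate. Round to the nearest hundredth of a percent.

Unemployment rate ≈ 4.31%; labor force participation rate ≈ 64.41%.

Employed = 129.99 + 3.09 = 133.08 million (anyone who worked, including part-time for economic reasons, counts as employed).
Unemployed = 0.95 + 5.05 = 6.00 million (jobless and actively searching, or on temporary layoff).
Labor force = 133.08 + 6.00 = 139.08 million.
Not in labor force = 42.70 + 14.21 + 10.65 + 1.81 + 7.47 = 76.84 million (those not working and not actively searching are outside the labor force — including those who want a job but have given up searching).
Civilian working-age population = 139.08 + 76.84 = 215.92 million.
Unemployment rate = 6.00 / 139.08 = 4.31%.
Labor force participation rate = 139.08 / 215.92 = 64.41%.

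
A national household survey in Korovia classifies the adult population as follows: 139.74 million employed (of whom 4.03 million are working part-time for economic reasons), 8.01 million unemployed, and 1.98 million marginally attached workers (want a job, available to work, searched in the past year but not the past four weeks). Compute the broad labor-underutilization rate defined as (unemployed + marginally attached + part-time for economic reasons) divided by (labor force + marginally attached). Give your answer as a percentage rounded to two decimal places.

Broad underutilization rate ≈ 9.36%.

Labor force = 139.74 + 8.01 = 147.75 million.
Numerator = 8.01 + 1.98 + 4.03 = 14.02 million.
Denominator = 147.75 + 1.98 = 149.73 million.
Broad rate = 14.02 / 149.73 = 9.36%.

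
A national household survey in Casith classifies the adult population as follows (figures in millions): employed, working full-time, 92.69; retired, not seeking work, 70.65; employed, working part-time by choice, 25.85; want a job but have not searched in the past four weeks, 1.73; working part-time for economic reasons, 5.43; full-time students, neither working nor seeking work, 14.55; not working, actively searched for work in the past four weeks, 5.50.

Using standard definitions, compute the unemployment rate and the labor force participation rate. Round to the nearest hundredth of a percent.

Unemployment rate ≈ 4.25%; labor force participation rate ≈ 59.83%.

Employed = 92.69 + 25.85 + 5.43 = 123.97 million (anyone who worked, including part-time for economic reasons, counts as employed).
Unemployed = 5.50 million.
Labor force = 123.97 + 5.50 = 129.47 million.
Not in labor force = 70.65 + 1.73 + 14.55 = 86.93 million (those not working and not actively searching are outside the labor force — including those who want a job but have given up searching).
Civilian working-age population = 129.47 + 86.93 = 216.40 million.
Unemployment rate = 5.50 / 129.47 = 4.25%.
Labor force participation rate = 129.47 / 216.40 = 59.83%.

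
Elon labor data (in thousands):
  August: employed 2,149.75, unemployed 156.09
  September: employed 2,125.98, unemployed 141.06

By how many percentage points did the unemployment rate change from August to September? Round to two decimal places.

August: labor force = 2,149.75 + 156.09 = 2,305.84; u = 156.09/2,305.84 = 6.77%.
September: labor force = 2,125.98 + 141.06 = 2,267.04; u = 141.06/2,267.04 = 6.22%.
Change = 6.22% − 6.77% = −0.55 pp.

The unemployment rate changed by −0.55 percentage points.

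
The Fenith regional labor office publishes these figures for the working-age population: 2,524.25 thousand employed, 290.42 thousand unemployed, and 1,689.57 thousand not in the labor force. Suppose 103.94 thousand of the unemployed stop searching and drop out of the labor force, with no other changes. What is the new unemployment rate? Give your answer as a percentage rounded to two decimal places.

New unemployment rate ≈ 6.88%.

Initially, labor force = 2,524.25 + 290.42 = 2,814.67 thousand, so u = 290.42/2,814.67 = 10.32%.
After the change, unemployed and labor force both fall by 103.94 → E = 2,524.25, U = 186.48, labor force = 2,710.73 thousand.
New unemployment rate = 186.48 / 2,710.73 = 6.88%.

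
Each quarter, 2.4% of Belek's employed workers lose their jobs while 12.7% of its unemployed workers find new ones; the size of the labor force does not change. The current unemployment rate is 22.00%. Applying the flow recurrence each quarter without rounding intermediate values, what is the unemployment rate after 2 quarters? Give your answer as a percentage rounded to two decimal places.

Unemployment rate after two quarters ≈ 20.30%.

With a fixed labor force, u_{t+1} = u_t + s·(1−u_t) − f·u_t = u_t·(1−s−f) + s.
Here 1−s−f = 0.849 and s = 0.024.
u_1 = 0.220000 × 0.849 + 0.024 = 0.210780.
u_2 = 0.210780 × 0.849 + 0.024 = 0.202952.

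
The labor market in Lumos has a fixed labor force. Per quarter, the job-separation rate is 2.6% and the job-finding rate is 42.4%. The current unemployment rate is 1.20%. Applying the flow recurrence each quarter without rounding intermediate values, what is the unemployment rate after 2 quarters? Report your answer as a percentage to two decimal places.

Unemployment rate after two quarters ≈ 4.39%.

With a fixed labor force, u_{t+1} = u_t + s·(1−u_t) − f·u_t = u_t·(1−s−f) + s.
Here 1−s−f = 0.550 and s = 0.026.
u_1 = 0.012000 × 0.550 + 0.026 = 0.032600.
u_2 = 0.032600 × 0.550 + 0.026 = 0.043930.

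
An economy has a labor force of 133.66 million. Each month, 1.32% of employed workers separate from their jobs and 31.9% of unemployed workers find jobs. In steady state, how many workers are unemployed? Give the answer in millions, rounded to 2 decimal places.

Steady-state unemployment rate u* = s/(s+f) = 1.32/(1.32+31.9) = 0.039735.
Unemployed = u* × labor force = 0.039735 × 133.66 ≈ 5.31 million.

About 5.31 million are unemployed in steady state.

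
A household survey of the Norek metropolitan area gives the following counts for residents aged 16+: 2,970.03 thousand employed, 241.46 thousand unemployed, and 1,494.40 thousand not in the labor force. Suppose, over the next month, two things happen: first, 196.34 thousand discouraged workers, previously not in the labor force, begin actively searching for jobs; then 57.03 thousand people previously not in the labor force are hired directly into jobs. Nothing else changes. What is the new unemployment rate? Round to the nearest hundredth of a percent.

Initially, labor force = 2,970.03 + 241.46 = 3,211.49 thousand, so u = 241.46/3,211.49 = 7.52%.
After the first change, unemployed and labor force both rise by 196.34 → E = 2,970.03, U = 437.80, labor force = 3,407.83 thousand.
After the second change, employed and labor force both rise by 57.03; unemployed unchanged → E = 3,027.06, U = 437.80, labor force = 3,464.86 thousand.
New unemployment rate = 437.80 / 3,464.86 = 12.64%.

New unemployment rate ≈ 12.64%.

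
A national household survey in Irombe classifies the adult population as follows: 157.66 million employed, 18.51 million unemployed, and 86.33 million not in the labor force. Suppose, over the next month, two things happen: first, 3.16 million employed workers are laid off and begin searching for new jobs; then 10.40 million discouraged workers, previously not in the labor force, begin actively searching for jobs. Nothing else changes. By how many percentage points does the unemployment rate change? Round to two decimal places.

Initially, labor force = 157.66 + 18.51 = 176.17 million, so u = 18.51/176.17 = 10.51%.
After the first change, employed falls and unemployed rises by 3.16; labor force unchanged → E = 154.50, U = 21.67, labor force = 176.17 million.
After the second change, unemployed and labor force both rise by 10.40 → E = 154.50, U = 32.07, labor force = 186.57 million.
New unemployment rate = 32.07 / 186.57 = 17.19%.
Change = 17.19% − 10.51% = +6.68 percentage points.

The unemployment rate changes by +6.68 percentage points.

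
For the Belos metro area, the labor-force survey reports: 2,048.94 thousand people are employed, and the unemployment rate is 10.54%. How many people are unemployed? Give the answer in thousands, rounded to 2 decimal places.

About 241.40 thousand are unemployed.

Let U be the number unemployed. The labor force is E + U, and U/(E+U) = 0.1054.
So U = 0.1054 × 2,048.94 / (1 − 0.1054) = 215.9583 / 0.8946 ≈ 241.40 thousand.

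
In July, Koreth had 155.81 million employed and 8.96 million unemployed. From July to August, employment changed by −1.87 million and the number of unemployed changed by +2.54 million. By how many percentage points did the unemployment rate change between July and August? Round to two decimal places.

The unemployment rate changed by +1.51 percentage points.

July: labor force = 155.81 + 8.96 = 164.77; u = 8.96/164.77 = 5.44%.
August: labor force = 153.94 + 11.50 = 165.44; u = 11.50/165.44 = 6.95%.
Change = 6.95% − 5.44% = +1.51 pp.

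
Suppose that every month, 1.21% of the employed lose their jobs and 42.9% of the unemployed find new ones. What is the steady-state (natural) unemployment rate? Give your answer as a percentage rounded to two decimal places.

Steady-state unemployment rate ≈ 2.74%.

At steady state the flows balance: s·E = f·U, so U/(E+U) = s/(s+f).
u* = 1.21 / (1.21 + 42.9) = 1.21 / 44.11 = 2.74%.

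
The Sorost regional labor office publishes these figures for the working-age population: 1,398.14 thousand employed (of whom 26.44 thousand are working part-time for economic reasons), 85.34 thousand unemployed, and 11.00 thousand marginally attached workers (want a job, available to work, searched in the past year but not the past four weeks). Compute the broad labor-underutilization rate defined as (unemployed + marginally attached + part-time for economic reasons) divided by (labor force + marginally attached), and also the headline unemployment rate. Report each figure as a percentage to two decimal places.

Labor force = 1,398.14 + 85.34 = 1,483.48 thousand.
Numerator = 85.34 + 11.00 + 26.44 = 122.78 thousand.
Denominator = 1,483.48 + 11.00 = 1,494.48 thousand.
Broad rate = 122.78 / 1,494.48 = 8.22%.
Headline unemployment rate = 85.34 / 1,483.48 = 5.75%.

Broad underutilization rate ≈ 8.22%; headline unemployment rate ≈ 5.75%.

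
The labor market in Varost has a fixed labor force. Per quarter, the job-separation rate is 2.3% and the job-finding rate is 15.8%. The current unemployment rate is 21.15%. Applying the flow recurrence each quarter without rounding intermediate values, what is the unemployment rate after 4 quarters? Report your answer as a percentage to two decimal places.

Unemployment rate after four quarters ≈ 16.51%.

With a fixed labor force, u_{t+1} = u_t + s·(1−u_t) − f·u_t = u_t·(1−s−f) + s.
Here 1−s−f = 0.819 and s = 0.023.
u_1 = 0.211500 × 0.819 + 0.023 = 0.196218.
u_2 = 0.196218 × 0.819 + 0.023 = 0.183703.
u_3 = 0.183703 × 0.819 + 0.023 = 0.173453.
u_4 = 0.173453 × 0.819 + 0.023 = 0.165058.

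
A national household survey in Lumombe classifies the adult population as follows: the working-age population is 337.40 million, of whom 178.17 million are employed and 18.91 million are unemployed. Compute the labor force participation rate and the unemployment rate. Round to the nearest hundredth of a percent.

Labor force = employed + unemployed = 178.17 + 18.91 = 197.08 million.
Unemployment rate = 18.91 / 197.08 = 9.60%.
Labor force participation rate = 197.08 / 337.40 = 58.41%.

Labor force participation rate ≈ 58.41%; unemployment rate ≈ 9.60%.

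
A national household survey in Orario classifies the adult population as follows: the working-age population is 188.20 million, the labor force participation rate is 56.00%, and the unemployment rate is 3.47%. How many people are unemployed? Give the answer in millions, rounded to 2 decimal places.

Labor force = 0.5600 × 188.20 = 105.39 million.
Unemployed = 0.0347 × 105.39 ≈ 3.66 million.

About 3.66 million are unemployed.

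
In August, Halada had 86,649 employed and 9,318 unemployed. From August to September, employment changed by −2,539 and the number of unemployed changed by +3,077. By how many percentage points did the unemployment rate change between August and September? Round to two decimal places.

August: labor force = 86,649 + 9,318 = 95,967; u = 9,318/95,967 = 9.71%.
September: labor force = 84,110 + 12,395 = 96,505; u = 12,395/96,505 = 12.84%.
Change = 12.84% − 9.71% = +3.13 pp.

The unemployment rate changed by +3.13 percentage points.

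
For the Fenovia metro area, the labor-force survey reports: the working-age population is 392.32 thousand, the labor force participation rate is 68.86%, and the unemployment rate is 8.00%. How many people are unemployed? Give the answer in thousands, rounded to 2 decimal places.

About 21.61 thousand are unemployed.

Labor force = 0.6886 × 392.32 = 270.15 thousand.
Unemployed = 0.0800 × 270.15 ≈ 21.61 thousand.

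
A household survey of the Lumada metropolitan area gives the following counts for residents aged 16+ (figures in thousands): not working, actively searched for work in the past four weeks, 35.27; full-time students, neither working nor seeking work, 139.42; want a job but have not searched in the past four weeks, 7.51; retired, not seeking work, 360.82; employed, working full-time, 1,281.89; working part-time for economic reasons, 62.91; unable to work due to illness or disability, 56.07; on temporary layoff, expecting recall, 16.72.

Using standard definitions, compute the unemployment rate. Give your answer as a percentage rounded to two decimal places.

Employed = 1,281.89 + 62.91 = 1,344.80 thousand (anyone who worked, including part-time for economic reasons, counts as employed).
Unemployed = 35.27 + 16.72 = 51.99 thousand (jobless and actively searching, or on temporary layoff).
Labor force = 1,344.80 + 51.99 = 1,396.79 thousand.
Unemployment rate = 51.99 / 1,396.79 = 3.72%.

Unemployment rate ≈ 3.72%.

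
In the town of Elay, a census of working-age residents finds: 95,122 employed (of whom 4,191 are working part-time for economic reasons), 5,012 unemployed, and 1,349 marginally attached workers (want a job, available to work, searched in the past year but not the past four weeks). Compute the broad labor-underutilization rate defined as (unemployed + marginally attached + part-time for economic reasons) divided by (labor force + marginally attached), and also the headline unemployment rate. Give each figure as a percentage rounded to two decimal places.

Broad underutilization rate ≈ 10.40%; headline unemployment rate ≈ 5.01%.

Labor force = 95,122 + 5,012 = 100,134.
Numerator = 5,012 + 1,349 + 4,191 = 10,552.
Denominator = 100,134 + 1,349 = 101,483.
Broad rate = 10,552 / 101,483 = 10.40%.
Headline unemployment rate = 5,012 / 100,134 = 5.01%.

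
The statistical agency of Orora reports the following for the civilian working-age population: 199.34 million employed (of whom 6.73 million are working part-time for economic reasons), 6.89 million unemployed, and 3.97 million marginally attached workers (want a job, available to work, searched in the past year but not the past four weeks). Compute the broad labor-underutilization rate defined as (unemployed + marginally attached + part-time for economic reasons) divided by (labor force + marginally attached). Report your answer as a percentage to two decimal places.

Labor force = 199.34 + 6.89 = 206.23 million.
Numerator = 6.89 + 3.97 + 6.73 = 17.59 million.
Denominator = 206.23 + 3.97 = 210.20 million.
Broad rate = 17.59 / 210.20 = 8.37%.

Broad underutilization rate ≈ 8.37%.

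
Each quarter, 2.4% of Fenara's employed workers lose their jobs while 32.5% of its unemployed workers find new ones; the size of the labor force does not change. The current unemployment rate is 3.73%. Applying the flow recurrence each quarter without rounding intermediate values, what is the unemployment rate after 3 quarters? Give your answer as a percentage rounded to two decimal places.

With a fixed labor force, u_{t+1} = u_t + s·(1−u_t) − f·u_t = u_t·(1−s−f) + s.
Here 1−s−f = 0.651 and s = 0.024.
u_1 = 0.037300 × 0.651 + 0.024 = 0.048282.
u_2 = 0.048282 × 0.651 + 0.024 = 0.055432.
u_3 = 0.055432 × 0.651 + 0.024 = 0.060086.

Unemployment rate after three quarters ≈ 6.01%.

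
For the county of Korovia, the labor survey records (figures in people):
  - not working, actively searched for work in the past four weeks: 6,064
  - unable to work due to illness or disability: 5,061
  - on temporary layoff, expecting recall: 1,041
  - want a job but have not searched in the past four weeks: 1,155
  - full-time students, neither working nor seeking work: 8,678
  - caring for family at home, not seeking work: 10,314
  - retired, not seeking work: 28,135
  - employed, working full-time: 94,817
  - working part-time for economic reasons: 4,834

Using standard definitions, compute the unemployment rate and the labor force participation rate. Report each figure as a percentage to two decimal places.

Employed = 94,817 + 4,834 = 99,651 (anyone who worked, including part-time for economic reasons, counts as employed).
Unemployed = 6,064 + 1,041 = 7,105 (jobless and actively searching, or on temporary layoff).
Labor force = 99,651 + 7,105 = 106,756.
Not in labor force = 5,061 + 1,155 + 8,678 + 10,314 + 28,135 = 53,343 (those not working and not actively searching are outside the labor force — including those who want a job but have given up searching).
Civilian working-age population = 106,756 + 53,343 = 160,099.
Unemployment rate = 7,105 / 106,756 = 6.66%.
Labor force participation rate = 106,756 / 160,099 = 66.68%.

Unemployment rate ≈ 6.66%; labor force participation rate ≈ 66.68%.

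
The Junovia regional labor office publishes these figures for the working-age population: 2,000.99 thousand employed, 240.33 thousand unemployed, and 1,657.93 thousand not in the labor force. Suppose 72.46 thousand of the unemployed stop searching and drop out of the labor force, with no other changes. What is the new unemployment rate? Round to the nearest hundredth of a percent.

New unemployment rate ≈ 7.74%.

Initially, labor force = 2,000.99 + 240.33 = 2,241.32 thousand, so u = 240.33/2,241.32 = 10.72%.
After the change, unemployed and labor force both fall by 72.46 → E = 2,000.99, U = 167.87, labor force = 2,168.86 thousand.
New unemployment rate = 167.87 / 2,168.86 = 7.74%.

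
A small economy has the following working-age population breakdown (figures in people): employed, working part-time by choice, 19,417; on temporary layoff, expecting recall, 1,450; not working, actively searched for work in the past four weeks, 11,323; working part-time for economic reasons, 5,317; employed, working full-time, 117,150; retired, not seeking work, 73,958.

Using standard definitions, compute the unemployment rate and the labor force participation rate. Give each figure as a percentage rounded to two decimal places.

Employed = 19,417 + 5,317 + 117,150 = 141,884 (anyone who worked, including part-time for economic reasons, counts as employed).
Unemployed = 1,450 + 11,323 = 12,773 (jobless and actively searching, or on temporary layoff).
Labor force = 141,884 + 12,773 = 154,657.
Not in labor force = 73,958 (those not working and not actively searching are outside the labor force).
Civilian working-age population = 154,657 + 73,958 = 228,615.
Unemployment rate = 12,773 / 154,657 = 8.26%.
Labor force participation rate = 154,657 / 228,615 = 67.65%.

Unemployment rate ≈ 8.26%; labor force participation rate ≈ 67.65%.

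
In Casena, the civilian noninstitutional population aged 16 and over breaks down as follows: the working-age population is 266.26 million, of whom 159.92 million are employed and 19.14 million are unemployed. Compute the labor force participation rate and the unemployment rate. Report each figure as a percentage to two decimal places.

Labor force = employed + unemployed = 159.92 + 19.14 = 179.06 million.
Unemployment rate = 19.14 / 179.06 = 10.69%.
Labor force participation rate = 179.06 / 266.26 = 67.25%.

Labor force participation rate ≈ 67.25%; unemployment rate ≈ 10.69%.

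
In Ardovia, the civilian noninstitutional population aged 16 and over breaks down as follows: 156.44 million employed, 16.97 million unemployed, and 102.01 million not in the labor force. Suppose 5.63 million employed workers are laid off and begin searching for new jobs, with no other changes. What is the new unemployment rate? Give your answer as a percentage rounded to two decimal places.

New unemployment rate ≈ 13.03%.

Initially, labor force = 156.44 + 16.97 = 173.41 million, so u = 16.97/173.41 = 9.79%.
After the change, employed falls and unemployed rises by 5.63; labor force unchanged → E = 150.81, U = 22.60, labor force = 173.41 million.
New unemployment rate = 22.60 / 173.41 = 13.03%.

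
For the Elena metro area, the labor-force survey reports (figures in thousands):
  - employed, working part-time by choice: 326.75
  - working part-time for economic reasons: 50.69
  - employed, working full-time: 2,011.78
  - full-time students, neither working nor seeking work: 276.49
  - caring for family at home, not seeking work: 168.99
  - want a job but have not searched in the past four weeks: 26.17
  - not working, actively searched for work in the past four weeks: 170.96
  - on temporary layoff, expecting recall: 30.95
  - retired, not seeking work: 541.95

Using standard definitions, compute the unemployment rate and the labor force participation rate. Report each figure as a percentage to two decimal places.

Unemployment rate ≈ 7.79%; labor force participation rate ≈ 71.88%.

Employed = 326.75 + 50.69 + 2,011.78 = 2,389.22 thousand (anyone who worked, including part-time for economic reasons, counts as employed).
Unemployed = 170.96 + 30.95 = 201.91 thousand (jobless and actively searching, or on temporary layoff).
Labor force = 2,389.22 + 201.91 = 2,591.13 thousand.
Not in labor force = 276.49 + 168.99 + 26.17 + 541.95 = 1,013.60 thousand (those not working and not actively searching are outside the labor force — including those who want a job but have given up searching).
Civilian working-age population = 2,591.13 + 1,013.60 = 3,604.73 thousand.
Unemployment rate = 201.91 / 2,591.13 = 7.79%.
Labor force participation rate = 2,591.13 / 3,604.73 = 71.88%.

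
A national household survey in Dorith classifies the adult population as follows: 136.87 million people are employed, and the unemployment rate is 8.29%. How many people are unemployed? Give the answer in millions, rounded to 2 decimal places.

About 12.37 million are unemployed.

Let U be the number unemployed. The labor force is E + U, and U/(E+U) = 0.0829.
So U = 0.0829 × 136.87 / (1 − 0.0829) = 11.3465 / 0.9171 ≈ 12.37 million.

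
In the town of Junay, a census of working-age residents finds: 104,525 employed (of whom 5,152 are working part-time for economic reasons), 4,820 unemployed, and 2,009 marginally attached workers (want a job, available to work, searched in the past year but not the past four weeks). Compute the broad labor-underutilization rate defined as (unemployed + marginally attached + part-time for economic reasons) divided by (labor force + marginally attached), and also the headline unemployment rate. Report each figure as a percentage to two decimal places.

Labor force = 104,525 + 4,820 = 109,345.
Numerator = 4,820 + 2,009 + 5,152 = 11,981.
Denominator = 109,345 + 2,009 = 111,354.
Broad rate = 11,981 / 111,354 = 10.76%.
Headline unemployment rate = 4,820 / 109,345 = 4.41%.

Broad underutilization rate ≈ 10.76%; headline unemployment rate ≈ 4.41%.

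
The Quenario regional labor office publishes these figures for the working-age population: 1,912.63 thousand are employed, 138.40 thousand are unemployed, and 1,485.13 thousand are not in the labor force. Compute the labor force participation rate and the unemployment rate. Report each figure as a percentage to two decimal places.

Labor force = employed + unemployed = 1,912.63 + 138.40 = 2,051.03 thousand.
Working-age population = 2,051.03 + 1,485.13 = 3,536.16 thousand.
Unemployment rate = 138.40 / 2,051.03 = 6.75%.
Labor force participation rate = 2,051.03 / 3,536.16 = 58.00%.

Labor force participation rate ≈ 58.00%; unemployment rate ≈ 6.75%.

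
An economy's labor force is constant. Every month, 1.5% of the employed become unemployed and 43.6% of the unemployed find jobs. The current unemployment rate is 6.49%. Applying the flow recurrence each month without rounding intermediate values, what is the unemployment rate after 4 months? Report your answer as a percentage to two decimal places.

Unemployment rate after four months ≈ 3.61%.

With a fixed labor force, u_{t+1} = u_t + s·(1−u_t) − f·u_t = u_t·(1−s−f) + s.
Here 1−s−f = 0.549 and s = 0.015.
u_1 = 0.064900 × 0.549 + 0.015 = 0.050630.
u_2 = 0.050630 × 0.549 + 0.015 = 0.042796.
u_3 = 0.042796 × 0.549 + 0.015 = 0.038495.
u_4 = 0.038495 × 0.549 + 0.015 = 0.036134.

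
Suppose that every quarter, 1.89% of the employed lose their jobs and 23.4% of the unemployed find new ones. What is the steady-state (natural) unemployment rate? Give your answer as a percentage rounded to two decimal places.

Steady-state unemployment rate ≈ 7.47%.

At steady state the flows balance: s·E = f·U, so U/(E+U) = s/(s+f).
u* = 1.89 / (1.89 + 23.4) = 1.89 / 25.29 = 7.47%.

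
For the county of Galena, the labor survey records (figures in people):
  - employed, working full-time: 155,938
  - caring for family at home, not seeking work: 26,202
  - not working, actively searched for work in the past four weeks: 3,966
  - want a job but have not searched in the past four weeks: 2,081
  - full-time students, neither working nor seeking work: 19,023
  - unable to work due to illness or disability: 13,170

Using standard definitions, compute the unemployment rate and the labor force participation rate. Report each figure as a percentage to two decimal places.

Employed = 155,938.
Unemployed = 3,966.
Labor force = 155,938 + 3,966 = 159,904.
Not in labor force = 26,202 + 2,081 + 19,023 + 13,170 = 60,476 (those not working and not actively searching are outside the labor force — including those who want a job but have given up searching).
Civilian working-age population = 159,904 + 60,476 = 220,380.
Unemployment rate = 3,966 / 159,904 = 2.48%.
Labor force participation rate = 159,904 / 220,380 = 72.56%.

Unemployment rate ≈ 2.48%; labor force participation rate ≈ 72.56%.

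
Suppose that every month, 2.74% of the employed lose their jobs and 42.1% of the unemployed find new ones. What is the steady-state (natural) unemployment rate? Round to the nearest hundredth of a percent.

At steady state the flows balance: s·E = f·U, so U/(E+U) = s/(s+f).
u* = 2.74 / (2.74 + 42.1) = 2.74 / 44.84 = 6.11%.

Steady-state unemployment rate ≈ 6.11%.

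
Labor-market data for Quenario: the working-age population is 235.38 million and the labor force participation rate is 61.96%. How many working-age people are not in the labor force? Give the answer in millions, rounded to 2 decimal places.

About 89.54 million are not in the labor force.

Share not in the labor force = 1 − 0.6196 = 0.3804.
Not in labor force = 0.3804 × 235.38 ≈ 89.54 million.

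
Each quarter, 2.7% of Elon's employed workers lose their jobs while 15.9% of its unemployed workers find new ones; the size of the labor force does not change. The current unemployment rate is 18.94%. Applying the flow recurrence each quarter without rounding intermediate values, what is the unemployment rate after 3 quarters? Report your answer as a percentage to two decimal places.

With a fixed labor force, u_{t+1} = u_t + s·(1−u_t) − f·u_t = u_t·(1−s−f) + s.
Here 1−s−f = 0.814 and s = 0.027.
u_1 = 0.189400 × 0.814 + 0.027 = 0.181172.
u_2 = 0.181172 × 0.814 + 0.027 = 0.174474.
u_3 = 0.174474 × 0.814 + 0.027 = 0.169022.

Unemployment rate after three quarters ≈ 16.90%.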